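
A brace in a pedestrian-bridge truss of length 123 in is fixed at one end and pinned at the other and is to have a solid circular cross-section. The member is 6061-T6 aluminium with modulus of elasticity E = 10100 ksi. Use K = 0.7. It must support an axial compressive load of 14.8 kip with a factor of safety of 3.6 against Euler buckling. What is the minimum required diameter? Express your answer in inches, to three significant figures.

Required P_cr = n·P = 3.6 × 14.8 = 53.28 kip
L_e = K·L = 0.7 × 123 = 86.10 in
Required I = P_cr·L_e²/(π²E) = 5.328×10^4 × 86.10² / (π² × 1.01×10^7) = 3.962 in⁴
Solid circle: I = πd⁴/64  ⇒  d = (64I/π)^(1/4) = (64×3.962/π)^(1/4) = 3.00 in

d ≈ 3.00 in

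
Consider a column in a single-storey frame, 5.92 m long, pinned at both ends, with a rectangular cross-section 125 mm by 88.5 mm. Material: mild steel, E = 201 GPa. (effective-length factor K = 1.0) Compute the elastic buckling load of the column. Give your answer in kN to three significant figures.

Buckling occurs about the weak axis: I_min = h·b³/12 with b = 88.5 mm (the shorter side).
I_min = 125×88.5³/12 = 7.220×10^6 mm⁴
I = 7.220×10^6 mm⁴ = 7.220×10^-6 m⁴
Effective length L_e = K·L = 1 × 5.92 = 5.920 m
P_cr = π²EI / L_e² = π² × 201×10⁹ × 7.220×10^-6 / 5.920² = 4.087×10^5 N

P_cr ≈ 409 kN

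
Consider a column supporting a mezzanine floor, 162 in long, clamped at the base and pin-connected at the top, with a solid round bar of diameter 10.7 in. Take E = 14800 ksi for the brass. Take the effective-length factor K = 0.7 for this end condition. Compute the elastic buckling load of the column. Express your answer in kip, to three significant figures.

I = πd⁴/64 = π×10.7⁴/64 = 643.4 in⁴
Effective length L_e = K·L = 0.7 × 162 = 113.4 in
P_cr = π²EI / L_e² = π² × 14800×10³ × 643.4 / 113.4² = 7.309×10^6 lb

P_cr ≈ 7310 kip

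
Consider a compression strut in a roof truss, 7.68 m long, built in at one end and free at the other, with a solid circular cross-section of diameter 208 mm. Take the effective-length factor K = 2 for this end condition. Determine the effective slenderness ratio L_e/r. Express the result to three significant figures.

λ ≈ 295

For a solid circle r = d/4 = 208/4 = 52.00 mm
L_e = K·L = 2 × 7.68 m = 15.36 m = 15360 mm
λ = L_e / r_min = 15360 / 52.00 = 295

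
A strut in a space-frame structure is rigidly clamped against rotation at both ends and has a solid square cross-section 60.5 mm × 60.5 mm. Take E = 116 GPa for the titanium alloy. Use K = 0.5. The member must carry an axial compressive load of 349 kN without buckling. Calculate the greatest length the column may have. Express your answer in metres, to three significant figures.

I = a⁴/12 = 60.5⁴/12 = 1.116×10^6 mm⁴
I = 1.116×10^-6 m⁴
At the buckling limit P_cr = P = 3.490×10^5 N
From P_cr = π²EI/(K·L)²:  L = (1/K)·√(π²EI/P_cr) = (1/0.5)·√(π²×1.16×10^11×1.116×10^-6/3.490×10^5)
L = 3.83 m

L_max ≈ 3.83 m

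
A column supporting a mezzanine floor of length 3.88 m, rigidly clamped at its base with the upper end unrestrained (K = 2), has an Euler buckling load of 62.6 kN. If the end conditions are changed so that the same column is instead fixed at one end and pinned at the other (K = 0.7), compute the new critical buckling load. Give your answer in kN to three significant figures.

P_cr ∝ 1/K², so P_cr,new = P_cr,old × (K_old/K_new)² = 62.6 × (2/0.7)²
= 62.6 × 8.163 = 511 kN

P_cr ≈ 511 kN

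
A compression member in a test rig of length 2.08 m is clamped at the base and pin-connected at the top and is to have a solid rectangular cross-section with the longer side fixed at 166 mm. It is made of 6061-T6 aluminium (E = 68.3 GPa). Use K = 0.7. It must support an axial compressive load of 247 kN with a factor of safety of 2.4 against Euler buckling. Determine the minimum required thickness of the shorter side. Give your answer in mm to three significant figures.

b ≈ 51.3 mm

Required P_cr = n·P = 2.4 × 247 = 592.8 kN
L_e = K·L = 0.7 × 2.08 = 1.456 m
Required I = P_cr·L_e²/(π²E) = 5.928×10^5 × 1.456² / (π² × 6.83×10^10) = 1.864×10^-6 m⁴
I_req = 1.864×10^6 mm⁴
Rectangle, weak axis: I_min = h·b³/12 with h = 166 mm fixed  ⇒  b = (12I/h)^(1/3) = 51.3 mm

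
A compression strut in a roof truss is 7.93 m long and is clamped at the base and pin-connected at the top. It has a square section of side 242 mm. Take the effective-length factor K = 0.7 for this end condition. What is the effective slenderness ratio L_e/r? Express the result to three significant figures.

λ ≈ 79.5

For a square r = a/√12 = 242/√12 = 69.86 mm
L_e = K·L = 0.7 × 7.93 m = 5.551 m = 5551.0 mm
λ = L_e / r_min = 5551.0 / 69.86 = 79.5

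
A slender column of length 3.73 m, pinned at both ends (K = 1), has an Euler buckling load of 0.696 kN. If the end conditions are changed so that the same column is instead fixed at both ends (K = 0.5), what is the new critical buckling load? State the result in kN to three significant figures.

P_cr ∝ 1/K², so P_cr,new = P_cr,old × (K_old/K_new)² = 0.696 × (1/0.5)²
= 0.696 × 4.000 = 2.78 kN

P_cr ≈ 2.78 kN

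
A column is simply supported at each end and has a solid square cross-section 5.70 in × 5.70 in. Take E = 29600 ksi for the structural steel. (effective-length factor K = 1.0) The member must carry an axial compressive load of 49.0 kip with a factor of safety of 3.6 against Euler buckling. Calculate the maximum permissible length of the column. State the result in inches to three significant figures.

I = a⁴/12 = 5.70⁴/12 = 87.97 in⁴
Required critical load P_cr = n·P = 3.6 × 49.0 = 176.4 kip = 1.764×10^5 lb
From P_cr = π²EI/(K·L)²:  L = (1/K)·√(π²EI/P_cr) = (1/1)·√(π²×2.96×10^7×87.97/1.764×10^5)
L = 382 in

L_max ≈ 382 in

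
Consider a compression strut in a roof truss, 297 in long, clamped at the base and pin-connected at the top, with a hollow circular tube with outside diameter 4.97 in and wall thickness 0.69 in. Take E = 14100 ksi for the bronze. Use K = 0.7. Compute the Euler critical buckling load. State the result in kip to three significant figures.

Inner diameter d_i = 4.97 − 2×0.69 = 3.590 in
I = π(d_o⁴ − d_i⁴)/64 = π(4.97⁴ − 3.590⁴)/64 = 21.80 in⁴
Effective length L_e = K·L = 0.7 × 297 = 207.9 in
P_cr = π²EI / L_e² = π² × 14100×10³ × 21.80 / 207.9² = 7.018×10^4 lb

P_cr ≈ 70.2 kip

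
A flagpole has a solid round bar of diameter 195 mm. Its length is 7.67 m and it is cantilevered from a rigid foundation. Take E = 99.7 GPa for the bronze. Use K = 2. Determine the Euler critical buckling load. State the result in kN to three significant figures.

P_cr ≈ 297 kN

I = πd⁴/64 = π×195⁴/64 = 7.098×10^7 mm⁴
I = 7.098×10^7 mm⁴ = 7.098×10^-5 m⁴
Effective length L_e = K·L = 2 × 7.67 = 15.34 m
P_cr = π²EI / L_e² = π² × 99.7×10⁹ × 7.098×10^-5 / 15.34² = 2.968×10^5 N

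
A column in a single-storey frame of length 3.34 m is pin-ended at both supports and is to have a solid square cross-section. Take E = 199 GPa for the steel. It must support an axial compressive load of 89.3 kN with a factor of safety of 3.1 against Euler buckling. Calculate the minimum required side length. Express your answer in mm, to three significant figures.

a ≈ 65.9 mm

Required P_cr = n·P = 3.1 × 89.3 = 276.8 kN
L_e = K·L = 1 × 3.34 = 3.340 m
Required I = P_cr·L_e²/(π²E) = 2.768×10^5 × 3.340² / (π² × 1.99×10^11) = 1.572×10^-6 m⁴
I_req = 1.572×10^6 mm⁴
Solid square: I = a⁴/12  ⇒  a = (12I)^(1/4) = (12×1.572×10^6)^(1/4) = 65.9 mm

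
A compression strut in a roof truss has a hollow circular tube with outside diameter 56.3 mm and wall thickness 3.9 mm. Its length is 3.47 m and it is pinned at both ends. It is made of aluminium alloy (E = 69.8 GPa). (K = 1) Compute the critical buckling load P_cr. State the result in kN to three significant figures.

Inner diameter d_i = 56.3 − 2×3.9 = 48.50 mm
I = π(d_o⁴ − d_i⁴)/64 = π(56.3⁴ − 48.50⁴)/64 = 2.216×10^5 mm⁴
I = 2.216×10^5 mm⁴ = 2.216×10^-7 m⁴
Effective length L_e = K·L = 1 × 3.47 = 3.470 m
P_cr = π²EI / L_e² = π² × 69.8×10⁹ × 2.216×10^-7 / 3.470² = 1.268×10^4 N

P_cr ≈ 12.7 kN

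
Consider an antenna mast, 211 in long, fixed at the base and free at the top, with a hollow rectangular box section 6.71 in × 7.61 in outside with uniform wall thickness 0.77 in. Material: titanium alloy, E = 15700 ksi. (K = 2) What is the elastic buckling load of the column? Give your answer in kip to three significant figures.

P_cr ≈ 106 kip

Inner dimensions: h_i = 7.61 − 2×0.77 = 6.070 in, b_i = 6.71 − 2×0.77 = 5.170 in
Weak-axis I_min = (h_o·b_o³ − h_i·b_i³)/12 with b_o = 6.71, b_i = 5.170 in (shorter outer/inner sides).
I_min = (7.61×6.71³ − 6.070×5.170³)/12 = 121.7 in⁴
Effective length L_e = K·L = 2 × 211 = 422.0 in
P_cr = π²EI / L_e² = π² × 15700×10³ × 121.7 / 422.0² = 1.059×10^5 lb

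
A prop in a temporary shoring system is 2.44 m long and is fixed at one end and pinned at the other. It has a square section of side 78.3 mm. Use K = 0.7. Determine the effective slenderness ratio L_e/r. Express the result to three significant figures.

I = a⁴/12 = 78.3⁴/12 = 3.132×10^6 mm⁴
A = 6.131×10^3 mm²;  r_min = √(I/A) = √(3.132×10^6/6.131×10^3) = 22.60 mm
L_e = K·L = 0.7 × 2.44 m = 1.708 m = 1708.0 mm
λ = L_e / r_min = 1708.0 / 22.60 = 75.6

λ ≈ 75.6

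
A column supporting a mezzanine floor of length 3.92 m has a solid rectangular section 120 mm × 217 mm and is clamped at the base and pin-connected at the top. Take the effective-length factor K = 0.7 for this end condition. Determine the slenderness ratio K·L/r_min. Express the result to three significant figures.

λ ≈ 79.2

Buckling occurs about the weak axis: I_min = h·b³/12 with b = 120 mm (the shorter side).
I_min = 217×120³/12 = 3.125×10^7 mm⁴
A = 2.604×10^4 mm²;  r_min = √(I/A) = √(3.125×10^7/2.604×10^4) = 34.64 mm
L_e = K·L = 0.7 × 3.92 m = 2.744 m = 2744.0 mm
λ = L_e / r_min = 2744.0 / 34.64 = 79.2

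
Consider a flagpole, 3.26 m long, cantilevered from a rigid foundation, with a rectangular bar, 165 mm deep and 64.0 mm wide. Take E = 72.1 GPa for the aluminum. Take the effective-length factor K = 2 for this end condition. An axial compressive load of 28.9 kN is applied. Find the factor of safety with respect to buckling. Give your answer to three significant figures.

n ≈ 2.09

Buckling occurs about the weak axis: I_min = h·b³/12 with b = 64.0 mm (the shorter side).
I_min = 165×64.0³/12 = 3.604×10^6 mm⁴
I = 3.604×10^6 mm⁴ = 3.604×10^-6 m⁴
Effective length L_e = K·L = 2 × 3.26 = 6.520 m
P_cr = π²EI / L_e² = π² × 72.1×10⁹ × 3.604×10^-6 / 6.520² = 6.034×10^4 N
Factor of safety n = P_cr / P = 60.337 / 28.9 = 2.09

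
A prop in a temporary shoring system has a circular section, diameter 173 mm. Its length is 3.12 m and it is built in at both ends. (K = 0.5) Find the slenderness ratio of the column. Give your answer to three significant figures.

λ ≈ 36.1

For a solid circle r = d/4 = 173/4 = 43.25 mm
L_e = K·L = 0.5 × 3.12 m = 1.560 m = 1560.0 mm
λ = L_e / r_min = 1560.0 / 43.25 = 36.1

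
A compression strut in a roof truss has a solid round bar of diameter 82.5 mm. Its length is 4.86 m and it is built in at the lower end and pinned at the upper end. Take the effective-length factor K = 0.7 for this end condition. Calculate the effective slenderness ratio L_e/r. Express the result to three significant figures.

λ ≈ 165

For a solid circle r = d/4 = 82.5/4 = 20.62 mm
L_e = K·L = 0.7 × 4.86 m = 3.402 m = 3402.0 mm
λ = L_e / r_min = 3402.0 / 20.62 = 165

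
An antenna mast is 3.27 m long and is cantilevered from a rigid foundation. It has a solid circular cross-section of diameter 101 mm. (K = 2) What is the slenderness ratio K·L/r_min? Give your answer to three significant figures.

λ ≈ 259

I = πd⁴/64 = π×101⁴/64 = 5.108×10^6 mm⁴
A = 8.012×10^3 mm²;  r_min = √(I/A) = √(5.108×10^6/8.012×10^3) = 25.25 mm
L_e = K·L = 2 × 3.27 m = 6.540 m = 6540.0 mm
λ = L_e / r_min = 6540.0 / 25.25 = 259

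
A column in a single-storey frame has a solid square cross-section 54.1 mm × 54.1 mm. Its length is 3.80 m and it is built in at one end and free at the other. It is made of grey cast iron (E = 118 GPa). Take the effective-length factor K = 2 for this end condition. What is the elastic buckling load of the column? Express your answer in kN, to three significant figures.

P_cr ≈ 14.4 kN

I = a⁴/12 = 54.1⁴/12 = 7.139×10^5 mm⁴
I = 7.139×10^5 mm⁴ = 7.139×10^-7 m⁴
Effective length L_e = K·L = 2 × 3.80 = 7.600 m
P_cr = π²EI / L_e² = π² × 118×10⁹ × 7.139×10^-7 / 7.600² = 1.439×10^4 N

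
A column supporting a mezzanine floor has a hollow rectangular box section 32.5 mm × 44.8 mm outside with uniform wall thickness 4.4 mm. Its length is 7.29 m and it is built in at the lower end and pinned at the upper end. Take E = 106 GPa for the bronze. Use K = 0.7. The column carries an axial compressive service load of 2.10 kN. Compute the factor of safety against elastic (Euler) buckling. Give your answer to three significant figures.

Inner dimensions: h_i = 44.8 − 2×4.4 = 36.00 mm, b_i = 32.5 − 2×4.4 = 23.70 mm
Weak-axis I_min = (h_o·b_o³ − h_i·b_i³)/12 with b_o = 32.5, b_i = 23.70 mm (shorter outer/inner sides).
I_min = (44.8×32.5³ − 36.00×23.70³)/12 = 8.822×10^4 mm⁴
I = 8.822×10^4 mm⁴ = 8.822×10^-8 m⁴
Effective length L_e = K·L = 0.7 × 7.29 = 5.103 m
P_cr = π²EI / L_e² = π² × 106×10⁹ × 8.822×10^-8 / 5.103² = 3.544×10^3 N
Factor of safety n = P_cr / P = 3.5443 / 2.10 = 1.69

n ≈ 1.69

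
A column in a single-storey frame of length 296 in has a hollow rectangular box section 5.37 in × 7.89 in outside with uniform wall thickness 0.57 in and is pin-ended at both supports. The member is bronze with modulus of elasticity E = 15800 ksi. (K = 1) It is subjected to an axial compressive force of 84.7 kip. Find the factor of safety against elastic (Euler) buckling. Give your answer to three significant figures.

Inner dimensions: h_i = 7.89 − 2×0.57 = 6.750 in, b_i = 5.37 − 2×0.57 = 4.230 in
Weak-axis I_min = (h_o·b_o³ − h_i·b_i³)/12 with b_o = 5.37, b_i = 4.230 in (shorter outer/inner sides).
I_min = (7.89×5.37³ − 6.750×4.230³)/12 = 59.24 in⁴
Effective length L_e = K·L = 1 × 296 = 296.0 in
P_cr = π²EI / L_e² = π² × 15800×10³ × 59.24 / 296.0² = 1.054×10^5 lb
Factor of safety n = P_cr / P = 105.44 / 84.7 = 1.24

n ≈ 1.24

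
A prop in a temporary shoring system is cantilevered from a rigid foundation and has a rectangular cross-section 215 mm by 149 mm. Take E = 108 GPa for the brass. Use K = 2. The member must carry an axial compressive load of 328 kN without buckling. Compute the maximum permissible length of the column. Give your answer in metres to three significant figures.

L_max ≈ 6.94 m

Buckling occurs about the weak axis: I_min = h·b³/12 with b = 149 mm (the shorter side).
I_min = 215×149³/12 = 5.927×10^7 mm⁴
I = 5.927×10^-5 m⁴
At the buckling limit P_cr = P = 3.280×10^5 N
From P_cr = π²EI/(K·L)²:  L = (1/K)·√(π²EI/P_cr) = (1/2)·√(π²×1.08×10^11×5.927×10^-5/3.280×10^5)
L = 6.94 m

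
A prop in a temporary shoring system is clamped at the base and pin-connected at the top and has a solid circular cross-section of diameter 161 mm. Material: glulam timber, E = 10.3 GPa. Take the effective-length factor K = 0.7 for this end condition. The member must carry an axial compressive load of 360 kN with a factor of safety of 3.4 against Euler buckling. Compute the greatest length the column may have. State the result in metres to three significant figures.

I = πd⁴/64 = π×161⁴/64 = 3.298×10^7 mm⁴
I = 3.298×10^-5 m⁴
Required critical load P_cr = n·P = 3.4 × 360 = 1224 kN = 1.224×10^6 N
From P_cr = π²EI/(K·L)²:  L = (1/K)·√(π²EI/P_cr) = (1/0.7)·√(π²×1.03×10^10×3.298×10^-5/1.224×10^6)
L = 2.36 m

L_max ≈ 2.36 m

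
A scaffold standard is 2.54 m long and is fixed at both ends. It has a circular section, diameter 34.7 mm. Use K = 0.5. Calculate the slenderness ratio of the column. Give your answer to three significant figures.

λ ≈ 146

I = πd⁴/64 = π×34.7⁴/64 = 7.117×10^4 mm⁴
A = 945.7 mm²;  r_min = √(I/A) = √(7.117×10^4/945.7) = 8.675 mm
L_e = K·L = 0.5 × 2.54 m = 1.270 m = 1270.0 mm
λ = L_e / r_min = 1270.0 / 8.675 = 146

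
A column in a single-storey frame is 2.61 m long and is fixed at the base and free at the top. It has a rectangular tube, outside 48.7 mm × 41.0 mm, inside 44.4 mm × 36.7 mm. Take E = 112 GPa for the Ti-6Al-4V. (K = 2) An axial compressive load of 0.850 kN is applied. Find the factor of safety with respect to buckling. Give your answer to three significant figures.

n ≈ 4.62

Weak-axis I_min = (h_o·b_o³ − h_i·b_i³)/12 with b_o = 41.0, b_i = 36.70 mm (shorter outer/inner sides).
I_min = (48.7×41.0³ − 44.40×36.70³)/12 = 9.681×10^4 mm⁴
I = 9.681×10^4 mm⁴ = 9.681×10^-8 m⁴
Effective length L_e = K·L = 2 × 2.61 = 5.220 m
P_cr = π²EI / L_e² = π² × 112×10⁹ × 9.681×10^-8 / 5.220² = 3.927×10^3 N
Factor of safety n = P_cr / P = 3.9273 / 0.850 = 4.62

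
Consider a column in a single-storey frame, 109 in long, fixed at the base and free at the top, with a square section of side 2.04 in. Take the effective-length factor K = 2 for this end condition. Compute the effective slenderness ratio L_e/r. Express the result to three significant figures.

λ ≈ 370

For a square r = a/√12 = 2.04/√12 = 0.5889 in
L_e = K·L = 2 × 109 = 218.0 in
λ = L_e / r_min = 218.00 / 0.5889 = 370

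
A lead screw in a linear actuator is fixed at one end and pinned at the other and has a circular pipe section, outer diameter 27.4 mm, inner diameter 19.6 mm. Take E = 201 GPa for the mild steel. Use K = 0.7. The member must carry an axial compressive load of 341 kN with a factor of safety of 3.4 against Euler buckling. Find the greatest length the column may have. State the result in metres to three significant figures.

d_o = 27.4 mm, d_i = 19.6 mm
I = π(d_o⁴ − d_i⁴)/64 = π(27.4⁴ − 19.60⁴)/64 = 2.042×10^4 mm⁴
I = 2.042×10^-8 m⁴
Required critical load P_cr = n·P = 3.4 × 341 = 1159 kN = 1.159×10^6 N
From P_cr = π²EI/(K·L)²:  L = (1/K)·√(π²EI/P_cr) = (1/0.7)·√(π²×2.01×10^11×2.042×10^-8/1.159×10^6)
L = 0.267 m

L_max ≈ 0.267 m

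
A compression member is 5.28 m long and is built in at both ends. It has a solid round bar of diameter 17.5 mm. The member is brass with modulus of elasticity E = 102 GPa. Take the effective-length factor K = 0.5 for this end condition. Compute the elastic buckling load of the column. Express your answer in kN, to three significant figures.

I = πd⁴/64 = π×17.5⁴/64 = 4.604×10^3 mm⁴
I = 4.604×10^3 mm⁴ = 4.604×10^-9 m⁴
Effective length L_e = K·L = 0.5 × 5.28 = 2.640 m
P_cr = π²EI / L_e² = π² × 102×10⁹ × 4.604×10^-9 / 2.640² = 665.0 N

P_cr ≈ 0.665 kN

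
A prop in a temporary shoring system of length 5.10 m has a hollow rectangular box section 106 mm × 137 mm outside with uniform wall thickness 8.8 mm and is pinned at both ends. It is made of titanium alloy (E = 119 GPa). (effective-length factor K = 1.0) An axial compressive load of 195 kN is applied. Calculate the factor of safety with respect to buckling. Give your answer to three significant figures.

Inner dimensions: h_i = 137 − 2×8.8 = 119.4 mm, b_i = 106 − 2×8.8 = 88.40 mm
Weak-axis I_min = (h_o·b_o³ − h_i·b_i³)/12 with b_o = 106, b_i = 88.40 mm (shorter outer/inner sides).
I_min = (137×106³ − 119.4×88.40³)/12 = 6.724×10^6 mm⁴
I = 6.724×10^6 mm⁴ = 6.724×10^-6 m⁴
Effective length L_e = K·L = 1 × 5.10 = 5.100 m
P_cr = π²EI / L_e² = π² × 119×10⁹ × 6.724×10^-6 / 5.100² = 3.036×10^5 N
Factor of safety n = P_cr / P = 303.62 / 195 = 1.56

n ≈ 1.56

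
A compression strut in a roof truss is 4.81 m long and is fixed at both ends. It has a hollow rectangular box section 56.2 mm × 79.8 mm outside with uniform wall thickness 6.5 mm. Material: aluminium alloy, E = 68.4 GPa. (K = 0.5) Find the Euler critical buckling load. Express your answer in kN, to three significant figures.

Inner dimensions: h_i = 79.8 − 2×6.5 = 66.80 mm, b_i = 56.2 − 2×6.5 = 43.20 mm
Weak-axis I_min = (h_o·b_o³ − h_i·b_i³)/12 with b_o = 56.2, b_i = 43.20 mm (shorter outer/inner sides).
I_min = (79.8×56.2³ − 66.80×43.20³)/12 = 7.316×10^5 mm⁴
I = 7.316×10^5 mm⁴ = 7.316×10^-7 m⁴
Effective length L_e = K·L = 0.5 × 4.81 = 2.405 m
P_cr = π²EI / L_e² = π² × 68.4×10⁹ × 7.316×10^-7 / 2.405² = 8.539×10^4 N

P_cr ≈ 85.4 kN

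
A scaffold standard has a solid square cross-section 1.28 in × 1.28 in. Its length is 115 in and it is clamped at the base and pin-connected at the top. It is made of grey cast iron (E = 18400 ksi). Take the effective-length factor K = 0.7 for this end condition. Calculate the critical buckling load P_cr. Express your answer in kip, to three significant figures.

I = a⁴/12 = 1.28⁴/12 = 0.2237 in⁴
Effective length L_e = K·L = 0.7 × 115 = 80.50 in
P_cr = π²EI / L_e² = π² × 18400×10³ × 0.2237 / 80.50² = 6.269×10^3 lb

P_cr ≈ 6.27 kip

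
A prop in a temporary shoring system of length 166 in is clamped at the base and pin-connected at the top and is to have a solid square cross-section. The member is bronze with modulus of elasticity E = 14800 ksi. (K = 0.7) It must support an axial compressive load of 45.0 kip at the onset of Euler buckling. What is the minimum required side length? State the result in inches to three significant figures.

L_e = K·L = 0.7 × 166 = 116.2 in
Required I = P_cr·L_e²/(π²E) = 4.500×10^4 × 116.2² / (π² × 1.48×10^7) = 4.160 in⁴
Solid square: I = a⁴/12  ⇒  a = (12I)^(1/4) = (12×4.160)^(1/4) = 2.66 in

a ≈ 2.66 in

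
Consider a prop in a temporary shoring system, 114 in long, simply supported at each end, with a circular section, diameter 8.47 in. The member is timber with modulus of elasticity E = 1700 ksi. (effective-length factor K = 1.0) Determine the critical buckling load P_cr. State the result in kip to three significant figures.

P_cr ≈ 326 kip

I = πd⁴/64 = π×8.47⁴/64 = 252.6 in⁴
Effective length L_e = K·L = 1 × 114 = 114.0 in
P_cr = π²EI / L_e² = π² × 1700×10³ × 252.6 / 114.0² = 3.262×10^5 lb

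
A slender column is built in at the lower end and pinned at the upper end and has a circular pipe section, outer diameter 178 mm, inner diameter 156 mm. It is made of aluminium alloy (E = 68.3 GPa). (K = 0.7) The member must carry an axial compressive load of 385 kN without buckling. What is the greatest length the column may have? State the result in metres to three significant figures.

L_max ≈ 8.50 m

d_o = 178 mm, d_i = 156 mm
I = π(d_o⁴ − d_i⁴)/64 = π(178⁴ − 156.0⁴)/64 = 2.021×10^7 mm⁴
I = 2.021×10^-5 m⁴
At the buckling limit P_cr = P = 3.850×10^5 N
From P_cr = π²EI/(K·L)²:  L = (1/K)·√(π²EI/P_cr) = (1/0.7)·√(π²×6.83×10^10×2.021×10^-5/3.850×10^5)
L = 8.50 m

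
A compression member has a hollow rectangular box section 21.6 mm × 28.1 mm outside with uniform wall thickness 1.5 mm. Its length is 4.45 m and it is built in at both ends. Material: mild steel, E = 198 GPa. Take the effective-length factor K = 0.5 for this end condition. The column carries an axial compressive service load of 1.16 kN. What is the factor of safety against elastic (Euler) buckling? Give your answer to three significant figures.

n ≈ 3.45

Inner dimensions: h_i = 28.1 − 2×1.5 = 25.10 mm, b_i = 21.6 − 2×1.5 = 18.60 mm
Weak-axis I_min = (h_o·b_o³ − h_i·b_i³)/12 with b_o = 21.6, b_i = 18.60 mm (shorter outer/inner sides).
I_min = (28.1×21.6³ − 25.10×18.60³)/12 = 1.014×10^4 mm⁴
I = 1.014×10^4 mm⁴ = 1.014×10^-8 m⁴
Effective length L_e = K·L = 0.5 × 4.45 = 2.225 m
P_cr = π²EI / L_e² = π² × 198×10⁹ × 1.014×10^-8 / 2.225² = 4.002×10^3 N
Factor of safety n = P_cr / P = 4.0022 / 1.16 = 3.45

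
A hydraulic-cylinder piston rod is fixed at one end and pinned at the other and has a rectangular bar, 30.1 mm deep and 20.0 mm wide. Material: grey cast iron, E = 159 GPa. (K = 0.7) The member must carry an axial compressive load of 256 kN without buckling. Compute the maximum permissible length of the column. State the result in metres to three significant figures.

L_max ≈ 0.501 m

Buckling occurs about the weak axis: I_min = h·b³/12 with b = 20.0 mm (the shorter side).
I_min = 30.1×20.0³/12 = 2.007×10^4 mm⁴
I = 2.007×10^-8 m⁴
At the buckling limit P_cr = P = 2.560×10^5 N
From P_cr = π²EI/(K·L)²:  L = (1/K)·√(π²EI/P_cr) = (1/0.7)·√(π²×1.59×10^11×2.007×10^-8/2.560×10^5)
L = 0.501 m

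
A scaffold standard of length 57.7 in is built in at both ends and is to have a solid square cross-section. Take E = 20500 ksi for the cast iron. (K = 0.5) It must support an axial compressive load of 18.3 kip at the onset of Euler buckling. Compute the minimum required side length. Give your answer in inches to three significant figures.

L_e = K·L = 0.5 × 57.7 = 28.85 in
Required I = P_cr·L_e²/(π²E) = 1.830×10^4 × 28.85² / (π² × 2.05×10^7) = 7.528×10^-2 in⁴
Solid square: I = a⁴/12  ⇒  a = (12I)^(1/4) = (12×7.528×10^-2)^(1/4) = 0.975 in

a ≈ 0.975 in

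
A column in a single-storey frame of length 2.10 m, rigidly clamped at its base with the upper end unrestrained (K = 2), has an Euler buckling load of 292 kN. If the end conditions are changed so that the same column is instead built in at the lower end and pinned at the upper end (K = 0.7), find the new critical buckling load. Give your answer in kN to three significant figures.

P_cr ≈ 2380 kN

P_cr ∝ 1/K², so P_cr,new = P_cr,old × (K_old/K_new)² = 292 × (2/0.7)²
= 292 × 8.163 = 2380 kN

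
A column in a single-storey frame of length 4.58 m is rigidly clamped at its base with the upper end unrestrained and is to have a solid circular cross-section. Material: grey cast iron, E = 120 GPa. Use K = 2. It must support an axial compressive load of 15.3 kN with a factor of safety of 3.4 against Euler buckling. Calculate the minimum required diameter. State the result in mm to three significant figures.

Required P_cr = n·P = 3.4 × 15.3 = 52.02 kN
L_e = K·L = 2 × 4.58 = 9.160 m
Required I = P_cr·L_e²/(π²E) = 5.202×10^4 × 9.160² / (π² × 1.20×10^11) = 3.685×10^-6 m⁴
I_req = 3.685×10^6 mm⁴
Solid circle: I = πd⁴/64  ⇒  d = (64I/π)^(1/4) = (64×3.685×10^6/π)^(1/4) = 93.1 mm

d ≈ 93.1 mm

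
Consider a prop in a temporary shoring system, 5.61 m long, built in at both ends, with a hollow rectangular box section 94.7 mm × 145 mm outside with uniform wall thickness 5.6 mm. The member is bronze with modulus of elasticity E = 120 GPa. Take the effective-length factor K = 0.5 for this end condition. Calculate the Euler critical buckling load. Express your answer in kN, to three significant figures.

P_cr ≈ 568 kN

Inner dimensions: h_i = 145 − 2×5.6 = 133.8 mm, b_i = 94.7 − 2×5.6 = 83.50 mm
Weak-axis I_min = (h_o·b_o³ − h_i·b_i³)/12 with b_o = 94.7, b_i = 83.50 mm (shorter outer/inner sides).
I_min = (145×94.7³ − 133.8×83.50³)/12 = 3.771×10^6 mm⁴
I = 3.771×10^6 mm⁴ = 3.771×10^-6 m⁴
Effective length L_e = K·L = 0.5 × 5.61 = 2.805 m
P_cr = π²EI / L_e² = π² × 120×10⁹ × 3.771×10^-6 / 2.805² = 5.676×10^5 N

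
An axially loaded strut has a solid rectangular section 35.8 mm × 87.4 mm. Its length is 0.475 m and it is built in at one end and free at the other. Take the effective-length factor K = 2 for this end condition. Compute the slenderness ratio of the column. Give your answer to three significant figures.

λ ≈ 91.9

Buckling occurs about the weak axis: I_min = h·b³/12 with b = 35.8 mm (the shorter side).
I_min = 87.4×35.8³/12 = 3.342×10^5 mm⁴
A = 3.129×10^3 mm²;  r_min = √(I/A) = √(3.342×10^5/3.129×10^3) = 10.33 mm
L_e = K·L = 2 × 0.475 m = 0.9500 m = 950.00 mm
λ = L_e / r_min = 950.00 / 10.33 = 91.9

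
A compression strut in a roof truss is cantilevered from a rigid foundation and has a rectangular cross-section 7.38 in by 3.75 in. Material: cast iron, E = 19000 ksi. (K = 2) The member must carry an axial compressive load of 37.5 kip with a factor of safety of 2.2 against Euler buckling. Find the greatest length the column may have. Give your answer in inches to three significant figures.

L_max ≈ 136 in

Buckling occurs about the weak axis: I_min = h·b³/12 with b = 3.75 in (the shorter side).
I_min = 7.38×3.75³/12 = 32.43 in⁴
Required critical load P_cr = n·P = 2.2 × 37.5 = 82.50 kip = 8.250×10^4 lb
From P_cr = π²EI/(K·L)²:  L = (1/K)·√(π²EI/P_cr) = (1/2)·√(π²×1.90×10^7×32.43/8.250×10^4)
L = 136 in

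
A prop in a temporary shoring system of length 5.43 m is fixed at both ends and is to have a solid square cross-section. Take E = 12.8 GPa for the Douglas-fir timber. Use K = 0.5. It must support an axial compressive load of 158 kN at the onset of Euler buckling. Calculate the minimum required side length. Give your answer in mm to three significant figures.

a ≈ 103 mm

L_e = K·L = 0.5 × 5.43 = 2.715 m
Required I = P_cr·L_e²/(π²E) = 1.580×10^5 × 2.715² / (π² × 1.28×10^10) = 9.219×10^-6 m⁴
I_req = 9.219×10^6 mm⁴
Solid square: I = a⁴/12  ⇒  a = (12I)^(1/4) = (12×9.219×10^6)^(1/4) = 103 mm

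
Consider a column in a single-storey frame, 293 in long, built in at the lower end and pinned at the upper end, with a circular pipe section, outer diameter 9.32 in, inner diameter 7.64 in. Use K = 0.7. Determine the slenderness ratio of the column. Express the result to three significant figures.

λ ≈ 68.1

d_o = 9.32 in, d_i = 7.64 in
I = π(d_o⁴ − d_i⁴)/64 = π(9.32⁴ − 7.640⁴)/64 = 203.1 in⁴
A = 22.38 in²;  r_min = √(I/A) = √(203.1/22.38) = 3.013 in
L_e = K·L = 0.7 × 293 = 205.1 in
λ = L_e / r_min = 205.10 / 3.013 = 68.1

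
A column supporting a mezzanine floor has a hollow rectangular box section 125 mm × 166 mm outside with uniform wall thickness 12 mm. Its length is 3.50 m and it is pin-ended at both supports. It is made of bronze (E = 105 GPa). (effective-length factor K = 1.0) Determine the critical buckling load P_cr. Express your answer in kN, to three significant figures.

P_cr ≈ 1250 kN

Inner dimensions: h_i = 166 − 2×12 = 142.0 mm, b_i = 125 − 2×12 = 101.0 mm
Weak-axis I_min = (h_o·b_o³ − h_i·b_i³)/12 with b_o = 125, b_i = 101.0 mm (shorter outer/inner sides).
I_min = (166×125³ − 142.0×101.0³)/12 = 1.483×10^7 mm⁴
I = 1.483×10^7 mm⁴ = 1.483×10^-5 m⁴
Effective length L_e = K·L = 1 × 3.50 = 3.500 m
P_cr = π²EI / L_e² = π² × 105×10⁹ × 1.483×10^-5 / 3.500² = 1.254×10^6 N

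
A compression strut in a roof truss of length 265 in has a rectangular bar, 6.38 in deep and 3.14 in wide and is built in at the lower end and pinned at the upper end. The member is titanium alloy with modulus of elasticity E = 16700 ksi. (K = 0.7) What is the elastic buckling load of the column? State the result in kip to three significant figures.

P_cr ≈ 78.8 kip

Buckling occurs about the weak axis: I_min = h·b³/12 with b = 3.14 in (the shorter side).
I_min = 6.38×3.14³/12 = 16.46 in⁴
Effective length L_e = K·L = 0.7 × 265 = 185.5 in
P_cr = π²EI / L_e² = π² × 16700×10³ × 16.46 / 185.5² = 7.884×10^4 lb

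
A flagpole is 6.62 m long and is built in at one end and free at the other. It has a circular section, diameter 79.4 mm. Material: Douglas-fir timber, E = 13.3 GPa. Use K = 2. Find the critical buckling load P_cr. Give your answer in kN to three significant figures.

I = πd⁴/64 = π×79.4⁴/64 = 1.951×10^6 mm⁴
I = 1.951×10^6 mm⁴ = 1.951×10^-6 m⁴
Effective length L_e = K·L = 2 × 6.62 = 13.24 m
P_cr = π²EI / L_e² = π² × 13.3×10⁹ × 1.951×10^-6 / 13.24² = 1.461×10^3 N

P_cr ≈ 1.46 kN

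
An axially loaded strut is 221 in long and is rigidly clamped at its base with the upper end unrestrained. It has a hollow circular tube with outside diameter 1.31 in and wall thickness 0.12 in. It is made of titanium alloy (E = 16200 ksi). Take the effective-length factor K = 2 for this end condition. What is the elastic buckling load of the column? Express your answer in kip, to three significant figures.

Inner diameter d_i = 1.31 − 2×0.12 = 1.070 in
I = π(d_o⁴ − d_i⁴)/64 = π(1.31⁴ − 1.070⁴)/64 = 8.022×10^-2 in⁴
Effective length L_e = K·L = 2 × 221 = 442.0 in
P_cr = π²EI / L_e² = π² × 16200×10³ × 8.022×10^-2 / 442.0² = 65.65 lb

P_cr ≈ 0.0657 kip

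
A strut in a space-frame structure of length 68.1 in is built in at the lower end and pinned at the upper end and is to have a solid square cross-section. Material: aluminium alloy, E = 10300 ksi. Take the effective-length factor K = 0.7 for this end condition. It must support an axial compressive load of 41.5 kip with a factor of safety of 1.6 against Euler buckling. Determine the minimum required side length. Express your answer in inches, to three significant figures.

a ≈ 2.05 in

Required P_cr = n·P = 1.6 × 41.5 = 66.40 kip
L_e = K·L = 0.7 × 68.1 = 47.67 in
Required I = P_cr·L_e²/(π²E) = 6.640×10^4 × 47.67² / (π² × 1.03×10^7) = 1.484 in⁴
Solid square: I = a⁴/12  ⇒  a = (12I)^(1/4) = (12×1.484)^(1/4) = 2.05 in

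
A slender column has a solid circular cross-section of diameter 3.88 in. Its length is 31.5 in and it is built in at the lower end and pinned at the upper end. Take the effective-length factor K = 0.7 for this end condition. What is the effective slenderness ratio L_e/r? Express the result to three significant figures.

For a solid circle r = d/4 = 3.88/4 = 0.9700 in
L_e = K·L = 0.7 × 31.5 = 22.05 in
λ = L_e / r_min = 22.050 / 0.9700 = 22.7

λ ≈ 22.7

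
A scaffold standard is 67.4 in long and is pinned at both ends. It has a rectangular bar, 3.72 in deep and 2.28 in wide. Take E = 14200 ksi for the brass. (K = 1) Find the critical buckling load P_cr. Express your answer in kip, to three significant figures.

Buckling occurs about the weak axis: I_min = h·b³/12 with b = 2.28 in (the shorter side).
I_min = 3.72×2.28³/12 = 3.674 in⁴
Effective length L_e = K·L = 1 × 67.4 = 67.40 in
P_cr = π²EI / L_e² = π² × 14200×10³ × 3.674 / 67.40² = 1.134×10^5 lb

P_cr ≈ 113 kip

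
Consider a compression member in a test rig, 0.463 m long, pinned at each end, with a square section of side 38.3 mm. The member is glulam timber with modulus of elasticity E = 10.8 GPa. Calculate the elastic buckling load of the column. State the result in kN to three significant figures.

I = a⁴/12 = 38.3⁴/12 = 1.793×10^5 mm⁴
I = 1.793×10^5 mm⁴ = 1.793×10^-7 m⁴
Effective length L_e = K·L = 1 × 0.463 = 0.4630 m
P_cr = π²EI / L_e² = π² × 10.8×10⁹ × 1.793×10^-7 / 0.4630² = 8.916×10^4 N

P_cr ≈ 89.2 kN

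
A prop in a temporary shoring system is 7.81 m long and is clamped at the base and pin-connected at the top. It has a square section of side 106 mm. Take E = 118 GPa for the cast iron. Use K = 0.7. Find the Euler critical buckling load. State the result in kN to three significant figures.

I = a⁴/12 = 106⁴/12 = 1.052×10^7 mm⁴
I = 1.052×10^7 mm⁴ = 1.052×10^-5 m⁴
Effective length L_e = K·L = 0.7 × 7.81 = 5.467 m
P_cr = π²EI / L_e² = π² × 118×10⁹ × 1.052×10^-5 / 5.467² = 4.099×10^5 N

P_cr ≈ 410 kN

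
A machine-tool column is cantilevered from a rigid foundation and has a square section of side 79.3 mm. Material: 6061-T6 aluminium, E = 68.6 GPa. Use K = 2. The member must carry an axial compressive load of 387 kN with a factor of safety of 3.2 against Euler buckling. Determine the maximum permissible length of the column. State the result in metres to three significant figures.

L_max ≈ 0.671 m

I = a⁴/12 = 79.3⁴/12 = 3.295×10^6 mm⁴
I = 3.295×10^-6 m⁴
Required critical load P_cr = n·P = 3.2 × 387 = 1238 kN = 1.238×10^6 N
From P_cr = π²EI/(K·L)²:  L = (1/K)·√(π²EI/P_cr) = (1/2)·√(π²×6.86×10^10×3.295×10^-6/1.238×10^6)
L = 0.671 m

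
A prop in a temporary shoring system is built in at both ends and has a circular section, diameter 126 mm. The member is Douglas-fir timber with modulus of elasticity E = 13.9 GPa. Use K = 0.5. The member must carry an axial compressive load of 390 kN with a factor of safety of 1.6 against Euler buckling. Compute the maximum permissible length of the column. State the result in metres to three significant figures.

I = πd⁴/64 = π×126⁴/64 = 1.237×10^7 mm⁴
I = 1.237×10^-5 m⁴
Required critical load P_cr = n·P = 1.6 × 390 = 624.0 kN = 6.240×10^5 N
From P_cr = π²EI/(K·L)²:  L = (1/K)·√(π²EI/P_cr) = (1/0.5)·√(π²×1.39×10^10×1.237×10^-5/6.240×10^5)
L = 3.30 m

L_max ≈ 3.30 m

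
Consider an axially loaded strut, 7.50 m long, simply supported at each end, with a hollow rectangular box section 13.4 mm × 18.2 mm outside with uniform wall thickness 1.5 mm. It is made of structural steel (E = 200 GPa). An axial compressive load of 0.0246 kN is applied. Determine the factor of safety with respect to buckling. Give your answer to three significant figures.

n ≈ 3.17

Inner dimensions: h_i = 18.2 − 2×1.5 = 15.20 mm, b_i = 13.4 − 2×1.5 = 10.40 mm
Weak-axis I_min = (h_o·b_o³ − h_i·b_i³)/12 with b_o = 13.4, b_i = 10.40 mm (shorter outer/inner sides).
I_min = (18.2×13.4³ − 15.20×10.40³)/12 = 2.224×10^3 mm⁴
I = 2.224×10^3 mm⁴ = 2.224×10^-9 m⁴
Effective length L_e = K·L = 1 × 7.50 = 7.500 m
P_cr = π²EI / L_e² = π² × 200×10⁹ × 2.224×10^-9 / 7.500² = 78.06 N
Factor of safety n = P_cr / P = 0.078060 / 0.0246 = 3.17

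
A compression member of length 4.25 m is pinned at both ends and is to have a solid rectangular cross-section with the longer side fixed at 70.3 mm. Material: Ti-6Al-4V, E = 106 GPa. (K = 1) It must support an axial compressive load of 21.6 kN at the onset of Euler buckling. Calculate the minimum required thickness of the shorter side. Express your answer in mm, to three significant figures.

L_e = K·L = 1 × 4.25 = 4.250 m
Required I = P_cr·L_e²/(π²E) = 2.160×10^4 × 4.250² / (π² × 1.06×10^11) = 3.729×10^-7 m⁴
I_req = 3.729×10^5 mm⁴
Rectangle, weak axis: I_min = h·b³/12 with h = 70.3 mm fixed  ⇒  b = (12I/h)^(1/3) = 39.9 mm

b ≈ 39.9 mm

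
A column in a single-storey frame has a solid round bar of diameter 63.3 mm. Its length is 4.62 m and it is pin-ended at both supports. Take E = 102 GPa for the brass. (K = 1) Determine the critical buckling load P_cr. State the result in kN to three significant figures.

I = πd⁴/64 = π×63.3⁴/64 = 7.881×10^5 mm⁴
I = 7.881×10^5 mm⁴ = 7.881×10^-7 m⁴
Effective length L_e = K·L = 1 × 4.62 = 4.620 m
P_cr = π²EI / L_e² = π² × 102×10⁹ × 7.881×10^-7 / 4.620² = 3.717×10^4 N

P_cr ≈ 37.2 kN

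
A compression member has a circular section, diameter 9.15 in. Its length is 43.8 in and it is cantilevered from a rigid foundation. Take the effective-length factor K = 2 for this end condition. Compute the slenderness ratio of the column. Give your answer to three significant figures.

For a solid circle r = d/4 = 9.15/4 = 2.288 in
L_e = K·L = 2 × 43.8 = 87.60 in
λ = L_e / r_min = 87.600 / 2.288 = 38.3

λ ≈ 38.3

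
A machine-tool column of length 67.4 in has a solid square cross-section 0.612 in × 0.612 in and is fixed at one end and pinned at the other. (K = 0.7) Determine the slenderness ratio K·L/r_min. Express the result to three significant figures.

λ ≈ 267

I = a⁴/12 = 0.612⁴/12 = 1.169×10^-2 in⁴
A = 0.3745 in²;  r_min = √(I/A) = √(1.169×10^-2/0.3745) = 0.1767 in
L_e = K·L = 0.7 × 67.4 = 47.18 in
λ = L_e / r_min = 47.180 / 0.1767 = 267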